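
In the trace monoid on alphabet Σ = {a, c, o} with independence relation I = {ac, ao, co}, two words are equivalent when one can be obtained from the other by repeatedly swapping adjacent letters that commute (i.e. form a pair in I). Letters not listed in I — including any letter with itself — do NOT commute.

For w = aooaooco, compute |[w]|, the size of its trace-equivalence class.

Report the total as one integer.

168

drop 0:a onto floor
drop 1:o onto floor
drop 2:o onto {1:o}
drop 3:a onto {0:a}
drop 4:o onto {2:o}
drop 5:o onto {4:o}
drop 6:c onto floor
drop 7:o onto {5:o}
ground layer = {0:a, 1:o, 6:c}
drop-orders for the pieces not yet dropped (sum over which currently-grounded one goes next):
  1 to go: {3} 1  {6} 1  {7} 1
  2 to go: {0,3} 1  {3,6} 2  {3,7} 2  {5,7} 1  {6,7} 2
  3 to go: {0,3,6} 3  {0,3,7} 3  {3,5,7} 3  {3,6,7} 6  {4,5,7} 1  {5,6,7} 3
  4 to go: {0,3,5,7} 6  {0,3,6,7} 12  {2,4,5,7} 1  {3,4,5,7} 4  {3,5,6,7} 12  {4,5,6,7} 4
  5 to go: {0,3,4,5,7} 10  {0,3,5,6,7} 30  {1,2,4,5,7} 1  {2,3,4,5,7} 5  {2,4,5,6,7} 5  {3,4,5,6,7} 20
  6 to go: {0,2,3,4,5,7} 15  {0,3,4,5,6,7} 60  {1,2,3,4,5,7} 6  {1,2,4,5,6,7} 6  {2,3,4,5,6,7} 30
  if 0:a drops first: 42 orders
  if 1:o drops first: 105 orders
  if 6:c drops first: 21 orders
heap linearizations: 168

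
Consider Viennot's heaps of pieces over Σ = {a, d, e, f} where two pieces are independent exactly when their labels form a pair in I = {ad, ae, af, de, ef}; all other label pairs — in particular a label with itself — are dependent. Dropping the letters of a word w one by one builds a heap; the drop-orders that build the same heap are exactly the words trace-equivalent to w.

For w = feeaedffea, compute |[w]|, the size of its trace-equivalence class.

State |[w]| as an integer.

3150

#0=f has no predecessor
#1=e has no predecessor
#2=e depends on [1:e]
#3=a has no predecessor
#4=e depends on [2:e]
#5=d depends on [0:f]
#6=f depends on [5:d]
#7=f depends on [6:f]
#8=e depends on [4:e]
#9=a depends on [3:a]
sources: [0:f, 1:e, 3:a]
N(rest) = Σ N(rest − s) over sources s of rest; N(one piece) = 1:
  size 1 → [7]=1  [8]=1  [9]=1
  size 2 → [3,9]=1  [4,8]=1  [6,7]=1  [7,8]=2  [7,9]=2  [8,9]=2
  size 3 → [2,4,8]=1  [3,7,9]=3  [3,8,9]=3  [4,7,8]=3  [4,8,9]=3  [5,6,7]=1  [6,7,8]=3  [6,7,9]=3  [7,8,9]=6
  size 4 → [0,5,6,7]=1  [1,2,4,8]=1  [2,4,7,8]=4  [2,4,8,9]=4  [3,4,8,9]=6  [3,6,7,9]=6  [3,7,8,9]=12  [4,6,7,8]=6  [4,7,8,9]=12  [5,6,7,8]=4  [5,6,7,9]=4  [6,7,8,9]=12
  size 5 → [0,5,6,7,8]=5  [0,5,6,7,9]=5  [1,2,4,7,8]=5  [1,2,4,8,9]=5  [2,3,4,8,9]=10  [2,4,6,7,8]=10  [2,4,7,8,9]=20  [3,4,7,8,9]=30  [3,5,6,7,9]=10  [3,6,7,8,9]=30  [4,5,6,7,8]=10  [4,6,7,8,9]=30  [5,6,7,8,9]=20
  size 6 → [0,3,5,6,7,9]=15  [0,4,5,6,7,8]=15  [0,5,6,7,8,9]=30  [1,2,3,4,8,9]=15  [1,2,4,6,7,8]=15  [1,2,4,7,8,9]=30  [2,3,4,7,8,9]=60  [2,4,5,6,7,8]=20  [2,4,6,7,8,9]=60  [3,4,6,7,8,9]=90  [3,5,6,7,8,9]=60  [4,5,6,7,8,9]=60
  size 7 → [0,2,4,5,6,7,8]=35  [0,3,5,6,7,8,9]=105  [0,4,5,6,7,8,9]=105  [1,2,3,4,7,8,9]=105  [1,2,4,5,6,7,8]=35  [1,2,4,6,7,8,9]=105  [2,3,4,6,7,8,9]=210  [2,4,5,6,7,8,9]=140  [3,4,5,6,7,8,9]=210
  size 8 → [0,1,2,4,5,6,7,8]=70  [0,2,4,5,6,7,8,9]=280  [0,3,4,5,6,7,8,9]=420  [1,2,3,4,6,7,8,9]=420  [1,2,4,5,6,7,8,9]=280  [2,3,4,5,6,7,8,9]=560
  first=0(f) contributes 1260
  first=1(e) contributes 1260
  first=3(a) contributes 630
|[w]| = 3150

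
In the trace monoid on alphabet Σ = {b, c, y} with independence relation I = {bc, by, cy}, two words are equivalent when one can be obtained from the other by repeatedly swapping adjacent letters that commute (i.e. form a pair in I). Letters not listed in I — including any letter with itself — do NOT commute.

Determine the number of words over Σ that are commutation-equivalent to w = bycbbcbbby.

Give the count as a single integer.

1260

#0=b has no predecessor
#1=y has no predecessor
#2=c has no predecessor
#3=b depends on [0:b]
#4=b depends on [3:b]
#5=c depends on [2:c]
#6=b depends on [4:b]
#7=b depends on [6:b]
#8=b depends on [7:b]
#9=y depends on [1:y]
sources: [0:b, 1:y, 2:c]
N(rest) = Σ N(rest − s) over sources s of rest; N(one piece) = 1:
  size 1 → [5]=1  [8]=1  [9]=1
  size 2 → [1,9]=1  [2,5]=1  [5,8]=2  [5,9]=2  [7,8]=1  [8,9]=2
  size 3 → [1,5,9]=3  [1,8,9]=3  [2,5,8]=3  [2,5,9]=3  [5,7,8]=3  [5,8,9]=6  [6,7,8]=1  [7,8,9]=3
  size 4 → [1,2,5,9]=6  [1,5,8,9]=12  [1,7,8,9]=6  [2,5,7,8]=6  [2,5,8,9]=12  [4,6,7,8]=1  [5,6,7,8]=4  [5,7,8,9]=12  [6,7,8,9]=4
  size 5 → [1,2,5,8,9]=30  [1,5,7,8,9]=30  [1,6,7,8,9]=10  [2,5,6,7,8]=10  [2,5,7,8,9]=30  [3,4,6,7,8]=1  [4,5,6,7,8]=5  [4,6,7,8,9]=5  [5,6,7,8,9]=20
  size 6 → [0,3,4,6,7,8]=1  [1,2,5,7,8,9]=90  [1,4,6,7,8,9]=15  [1,5,6,7,8,9]=60  [2,4,5,6,7,8]=15  [2,5,6,7,8,9]=60  [3,4,5,6,7,8]=6  [3,4,6,7,8,9]=6  [4,5,6,7,8,9]=30
  size 7 → [0,3,4,5,6,7,8]=7  [0,3,4,6,7,8,9]=7  [1,2,5,6,7,8,9]=210  [1,3,4,6,7,8,9]=21  [1,4,5,6,7,8,9]=105  [2,3,4,5,6,7,8]=21  [2,4,5,6,7,8,9]=105  [3,4,5,6,7,8,9]=42
  size 8 → [0,1,3,4,6,7,8,9]=28  [0,2,3,4,5,6,7,8]=28  [0,3,4,5,6,7,8,9]=56  [1,2,4,5,6,7,8,9]=420  [1,3,4,5,6,7,8,9]=168  [2,3,4,5,6,7,8,9]=168
  first=0(b) contributes 756
  first=1(y) contributes 252
  first=2(c) contributes 252
|[w]| = 1260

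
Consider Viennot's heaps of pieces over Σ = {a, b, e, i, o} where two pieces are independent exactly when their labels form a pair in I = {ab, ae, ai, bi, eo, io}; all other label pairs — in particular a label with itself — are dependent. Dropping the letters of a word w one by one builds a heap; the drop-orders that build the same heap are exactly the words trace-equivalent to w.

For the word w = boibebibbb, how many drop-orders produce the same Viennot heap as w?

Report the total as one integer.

0(b) covers ∅
1(o) covers 0:b
2(i) covers ∅
3(b) covers 1:o
4(e) covers 2:i, 3:b
5(b) covers 4:e
6(i) covers 4:e
7(b) covers 5:b
8(b) covers 7:b
9(b) covers 8:b
floor of heap: 0:b, 2:i
completions by unplaced set U, small U first (add the entries for U minus each lowest piece of U):
  |U|=1: {6}:1  {9}:1
  |U|=2: {6,9}:2  {8,9}:1
  |U|=3: {6,8,9}:3  {7,8,9}:1
  |U|=4: {5,7,8,9}:1  {6,7,8,9}:4
  |U|=5: {5,6,7,8,9}:5
  |U|=6: {4,5,6,7,8,9}:5
  |U|=7: {2,4,5,6,7,8,9}:5  {3,4,5,6,7,8,9}:5
  |U|=8: {1,3,4,5,6,7,8,9}:5  {2,3,4,5,6,7,8,9}:10
  start at 0(b): 15
  start at 2(i): 5
sum over floor = 20

20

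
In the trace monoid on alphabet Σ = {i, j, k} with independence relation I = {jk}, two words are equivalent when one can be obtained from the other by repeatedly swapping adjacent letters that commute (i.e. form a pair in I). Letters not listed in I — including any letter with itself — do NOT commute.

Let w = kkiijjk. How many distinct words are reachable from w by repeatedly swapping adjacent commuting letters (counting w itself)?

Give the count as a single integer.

drop 0:k onto floor
drop 1:k onto {0:k}
drop 2:i onto {1:k}
drop 3:i onto {2:i}
drop 4:j onto {3:i}
drop 5:j onto {4:j}
drop 6:k onto {3:i}
ground layer = {0:k}
drop-orders for the pieces not yet dropped (sum over which currently-grounded one goes next):
  1 to go: {5} 1  {6} 1
  2 to go: {4,5} 1  {5,6} 2
  3 to go: {4,5,6} 3
  4 to go: {3,4,5,6} 3
  5 to go: {2,3,4,5,6} 3
  if 0:k drops first: 3 orders

3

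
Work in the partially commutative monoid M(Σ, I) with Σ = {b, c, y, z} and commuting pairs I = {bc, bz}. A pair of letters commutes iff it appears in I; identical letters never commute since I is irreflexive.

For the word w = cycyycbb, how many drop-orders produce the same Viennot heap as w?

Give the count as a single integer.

piece 0:c — minimal
piece 1:y rests on {0:c}
piece 2:c rests on {1:y}
piece 3:y rests on {2:c}
piece 4:y rests on {3:y}
piece 5:c rests on {4:y}
piece 6:b rests on {4:y}
piece 7:b rests on {6:b}
minimal pieces: {0:c}
ways to finish when only these pieces remain (= sum over removing one remaining piece with nothing left below it):
  1 left: {5}→1  {7}→1
  2 left: {5,7}→2  {6,7}→1
  3 left: {5,6,7}→3
  4 left: {4,5,6,7}→3
  5 left: {3,4,5,6,7}→3
  6 left: {2,3,4,5,6,7}→3
  placing 0:c first → 3 extensions

3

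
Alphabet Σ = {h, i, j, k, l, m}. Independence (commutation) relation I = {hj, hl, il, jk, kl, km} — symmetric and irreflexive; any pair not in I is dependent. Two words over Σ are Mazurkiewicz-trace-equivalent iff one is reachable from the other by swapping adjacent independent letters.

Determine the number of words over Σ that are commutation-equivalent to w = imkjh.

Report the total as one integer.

5

#0=i has no predecessor
#1=m depends on [0:i]
#2=k depends on [0:i]
#3=j depends on [1:m]
#4=h depends on [1:m, 2:k]
sources: [0:i]
N(rest) = Σ N(rest − s) over sources s of rest; N(one piece) = 1:
  size 1 → [3]=1  [4]=1
  size 2 → [2,4]=1  [3,4]=2
  size 3 → [1,3,4]=2  [2,3,4]=3
  first=0(i) contributes 5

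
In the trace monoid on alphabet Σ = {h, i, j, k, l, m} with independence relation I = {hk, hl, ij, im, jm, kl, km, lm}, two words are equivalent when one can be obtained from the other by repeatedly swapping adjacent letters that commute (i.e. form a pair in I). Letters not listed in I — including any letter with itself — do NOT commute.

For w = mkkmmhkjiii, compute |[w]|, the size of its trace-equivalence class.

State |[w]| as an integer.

piece 0:m — minimal
piece 1:k — minimal
piece 2:k rests on {1:k}
piece 3:m rests on {0:m}
piece 4:m rests on {3:m}
piece 5:h rests on {4:m}
piece 6:k rests on {2:k}
piece 7:j rests on {5:h, 6:k}
piece 8:i rests on {5:h, 6:k}
piece 9:i rests on {8:i}
piece 10:i rests on {9:i}
minimal pieces: {0:m, 1:k}
ways to finish when only these pieces remain (= sum over removing one remaining piece with nothing left below it):
  1 left: {7}→1  {10}→1
  2 left: {7,10}→2  {9,10}→1
  3 left: {7,9,10}→3  {8,9,10}→1
  4 left: {7,8,9,10}→4
  5 left: {5,7,8,9,10}→4  {6,7,8,9,10}→4
  6 left: {2,6,7,8,9,10}→4  {4,5,7,8,9,10}→4  {5,6,7,8,9,10}→8
  7 left: {1,2,6,7,8,9,10}→4  {2,5,6,7,8,9,10}→12  {3,4,5,7,8,9,10}→4  {4,5,6,7,8,9,10}→12
  8 left: {0,3,4,5,7,8,9,10}→4  {1,2,5,6,7,8,9,10}→16  {2,4,5,6,7,8,9,10}→24  {3,4,5,6,7,8,9,10}→16
  9 left: {0,3,4,5,6,7,8,9,10}→20  {1,2,4,5,6,7,8,9,10}→40  {2,3,4,5,6,7,8,9,10}→40
  placing 0:m first → 80 extensions
  placing 1:k first → 60 extensions
total linear extensions = 140

140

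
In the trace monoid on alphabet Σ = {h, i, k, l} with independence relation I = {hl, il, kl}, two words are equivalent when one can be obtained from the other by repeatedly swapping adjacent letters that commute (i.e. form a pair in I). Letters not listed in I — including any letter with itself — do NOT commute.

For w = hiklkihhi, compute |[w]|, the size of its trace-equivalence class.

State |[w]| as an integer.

9

0(h) covers ∅
1(i) covers 0:h
2(k) covers 1:i
3(l) covers ∅
4(k) covers 2:k
5(i) covers 4:k
6(h) covers 5:i
7(h) covers 6:h
8(i) covers 7:h
floor of heap: 0:h, 3:l
completions by unplaced set U, small U first (add the entries for U minus each lowest piece of U):
  |U|=1: {3}:1  {8}:1
  |U|=2: {3,8}:2  {7,8}:1
  |U|=3: {3,7,8}:3  {6,7,8}:1
  |U|=4: {3,6,7,8}:4  {5,6,7,8}:1
  |U|=5: {3,5,6,7,8}:5  {4,5,6,7,8}:1
  |U|=6: {2,4,5,6,7,8}:1  {3,4,5,6,7,8}:6
  |U|=7: {1,2,4,5,6,7,8}:1  {2,3,4,5,6,7,8}:7
  start at 0(h): 8
  start at 3(l): 1
sum over floor = 9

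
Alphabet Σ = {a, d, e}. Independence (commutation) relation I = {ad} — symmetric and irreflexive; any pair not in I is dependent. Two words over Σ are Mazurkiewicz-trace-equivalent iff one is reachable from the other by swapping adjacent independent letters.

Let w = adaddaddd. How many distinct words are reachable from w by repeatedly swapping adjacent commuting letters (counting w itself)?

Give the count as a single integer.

#0=a has no predecessor
#1=d has no predecessor
#2=a depends on [0:a]
#3=d depends on [1:d]
#4=d depends on [3:d]
#5=a depends on [2:a]
#6=d depends on [4:d]
#7=d depends on [6:d]
#8=d depends on [7:d]
sources: [0:a, 1:d]
N(rest) = Σ N(rest − s) over sources s of rest; N(one piece) = 1:
  size 1 → [5]=1  [8]=1
  size 2 → [2,5]=1  [5,8]=2  [7,8]=1
  size 3 → [0,2,5]=1  [2,5,8]=3  [5,7,8]=3  [6,7,8]=1
  size 4 → [0,2,5,8]=4  [2,5,7,8]=6  [4,6,7,8]=1  [5,6,7,8]=4
  size 5 → [0,2,5,7,8]=10  [2,5,6,7,8]=10  [3,4,6,7,8]=1  [4,5,6,7,8]=5
  size 6 → [0,2,5,6,7,8]=20  [1,3,4,6,7,8]=1  [2,4,5,6,7,8]=15  [3,4,5,6,7,8]=6
  size 7 → [0,2,4,5,6,7,8]=35  [1,3,4,5,6,7,8]=7  [2,3,4,5,6,7,8]=21
  first=0(a) contributes 28
  first=1(d) contributes 56
|[w]| = 84

84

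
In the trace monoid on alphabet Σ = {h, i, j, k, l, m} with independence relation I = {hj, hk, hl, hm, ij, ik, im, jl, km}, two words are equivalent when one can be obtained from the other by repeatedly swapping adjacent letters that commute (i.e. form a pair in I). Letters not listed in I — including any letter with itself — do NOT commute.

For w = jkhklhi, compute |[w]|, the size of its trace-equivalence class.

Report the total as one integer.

15

0(j) covers ∅
1(k) covers 0:j
2(h) covers ∅
3(k) covers 1:k
4(l) covers 3:k
5(h) covers 2:h
6(i) covers 4:l, 5:h
floor of heap: 0:j, 2:h
completions by unplaced set U, small U first (add the entries for U minus each lowest piece of U):
  |U|=1: {6}:1
  |U|=2: {4,6}:1  {5,6}:1
  |U|=3: {2,5,6}:1  {3,4,6}:1  {4,5,6}:2
  |U|=4: {1,3,4,6}:1  {2,4,5,6}:3  {3,4,5,6}:3
  |U|=5: {0,1,3,4,6}:1  {1,3,4,5,6}:4  {2,3,4,5,6}:6
  start at 0(j): 10
  start at 2(h): 5
sum over floor = 15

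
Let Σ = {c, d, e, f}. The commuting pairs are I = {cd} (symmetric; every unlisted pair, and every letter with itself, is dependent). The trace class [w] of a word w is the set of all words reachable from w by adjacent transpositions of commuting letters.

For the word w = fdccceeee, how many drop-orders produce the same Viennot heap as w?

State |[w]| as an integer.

4

0(f) covers ∅
1(d) covers 0:f
2(c) covers 0:f
3(c) covers 2:c
4(c) covers 3:c
5(e) covers 1:d, 4:c
6(e) covers 5:e
7(e) covers 6:e
8(e) covers 7:e
floor of heap: 0:f
completions by unplaced set U, small U first (add the entries for U minus each lowest piece of U):
  |U|=1: {8}:1
  |U|=2: {7,8}:1
  |U|=3: {6,7,8}:1
  |U|=4: {5,6,7,8}:1
  |U|=5: {1,5,6,7,8}:1  {4,5,6,7,8}:1
  |U|=6: {1,4,5,6,7,8}:2  {3,4,5,6,7,8}:1
  |U|=7: {1,3,4,5,6,7,8}:3  {2,3,4,5,6,7,8}:1
  start at 0(f): 4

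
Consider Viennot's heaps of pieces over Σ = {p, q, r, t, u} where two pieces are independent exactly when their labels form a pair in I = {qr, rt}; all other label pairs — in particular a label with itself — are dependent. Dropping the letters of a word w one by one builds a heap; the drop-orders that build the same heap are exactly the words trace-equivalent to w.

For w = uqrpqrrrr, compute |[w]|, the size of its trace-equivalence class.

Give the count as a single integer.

#0=u has no predecessor
#1=q depends on [0:u]
#2=r depends on [0:u]
#3=p depends on [1:q, 2:r]
#4=q depends on [3:p]
#5=r depends on [3:p]
#6=r depends on [5:r]
#7=r depends on [6:r]
#8=r depends on [7:r]
sources: [0:u]
N(rest) = Σ N(rest − s) over sources s of rest; N(one piece) = 1:
  size 1 → [4]=1  [8]=1
  size 2 → [4,8]=2  [7,8]=1
  size 3 → [4,7,8]=3  [6,7,8]=1
  size 4 → [4,6,7,8]=4  [5,6,7,8]=1
  size 5 → [4,5,6,7,8]=5
  size 6 → [3,4,5,6,7,8]=5
  size 7 → [1,3,4,5,6,7,8]=5  [2,3,4,5,6,7,8]=5
  first=0(u) contributes 10

10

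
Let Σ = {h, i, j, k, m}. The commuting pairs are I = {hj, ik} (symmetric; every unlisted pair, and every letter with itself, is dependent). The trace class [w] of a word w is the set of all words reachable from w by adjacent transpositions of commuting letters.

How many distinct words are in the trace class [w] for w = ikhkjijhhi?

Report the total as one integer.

#0=i has no predecessor
#1=k has no predecessor
#2=h depends on [0:i, 1:k]
#3=k depends on [2:h]
#4=j depends on [3:k]
#5=i depends on [4:j]
#6=j depends on [5:i]
#7=h depends on [5:i]
#8=h depends on [7:h]
#9=i depends on [6:j, 8:h]
sources: [0:i, 1:k]
N(rest) = Σ N(rest − s) over sources s of rest; N(one piece) = 1:
  size 1 → [9]=1
  size 2 → [6,9]=1  [8,9]=1
  size 3 → [6,8,9]=2  [7,8,9]=1
  size 4 → [6,7,8,9]=3
  size 5 → [5,6,7,8,9]=3
  size 6 → [4,5,6,7,8,9]=3
  size 7 → [3,4,5,6,7,8,9]=3
  size 8 → [2,3,4,5,6,7,8,9]=3
  first=0(i) contributes 3
  first=1(k) contributes 3
|[w]| = 6

6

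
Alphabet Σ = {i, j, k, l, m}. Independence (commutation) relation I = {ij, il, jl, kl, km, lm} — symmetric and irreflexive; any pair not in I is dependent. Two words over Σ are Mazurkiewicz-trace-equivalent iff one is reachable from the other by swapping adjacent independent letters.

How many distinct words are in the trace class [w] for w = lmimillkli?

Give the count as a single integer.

210

piece 0:l — minimal
piece 1:m — minimal
piece 2:i rests on {1:m}
piece 3:m rests on {2:i}
piece 4:i rests on {3:m}
piece 5:l rests on {0:l}
piece 6:l rests on {5:l}
piece 7:k rests on {4:i}
piece 8:l rests on {6:l}
piece 9:i rests on {7:k}
minimal pieces: {0:l, 1:m}
ways to finish when only these pieces remain (= sum over removing one remaining piece with nothing left below it):
  1 left: {8}→1  {9}→1
  2 left: {6,8}→1  {7,9}→1  {8,9}→2
  3 left: {4,7,9}→1  {5,6,8}→1  {6,8,9}→3  {7,8,9}→3
  4 left: {0,5,6,8}→1  {3,4,7,9}→1  {4,7,8,9}→4  {5,6,8,9}→4  {6,7,8,9}→6
  5 left: {0,5,6,8,9}→5  {2,3,4,7,9}→1  {3,4,7,8,9}→5  {4,6,7,8,9}→10  {5,6,7,8,9}→10
  6 left: {0,5,6,7,8,9}→15  {1,2,3,4,7,9}→1  {2,3,4,7,8,9}→6  {3,4,6,7,8,9}→15  {4,5,6,7,8,9}→20
  7 left: {0,4,5,6,7,8,9}→35  {1,2,3,4,7,8,9}→7  {2,3,4,6,7,8,9}→21  {3,4,5,6,7,8,9}→35
  8 left: {0,3,4,5,6,7,8,9}→70  {1,2,3,4,6,7,8,9}→28  {2,3,4,5,6,7,8,9}→56
  placing 0:l first → 84 extensions
  placing 1:m first → 126 extensions
total linear extensions = 210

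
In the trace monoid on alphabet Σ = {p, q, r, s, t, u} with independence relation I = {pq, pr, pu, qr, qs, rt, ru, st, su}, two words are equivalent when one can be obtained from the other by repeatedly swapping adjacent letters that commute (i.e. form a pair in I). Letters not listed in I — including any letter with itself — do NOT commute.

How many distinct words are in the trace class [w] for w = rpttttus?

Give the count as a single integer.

piece 0:r — minimal
piece 1:p — minimal
piece 2:t rests on {1:p}
piece 3:t rests on {2:t}
piece 4:t rests on {3:t}
piece 5:t rests on {4:t}
piece 6:u rests on {5:t}
piece 7:s rests on {0:r, 1:p}
minimal pieces: {0:r, 1:p}
ways to finish when only these pieces remain (= sum over removing one remaining piece with nothing left below it):
  1 left: {6}→1  {7}→1
  2 left: {0,7}→1  {5,6}→1  {6,7}→2
  3 left: {0,6,7}→3  {4,5,6}→1  {5,6,7}→3
  4 left: {0,5,6,7}→6  {3,4,5,6}→1  {4,5,6,7}→4
  5 left: {0,4,5,6,7}→10  {2,3,4,5,6}→1  {3,4,5,6,7}→5
  6 left: {0,3,4,5,6,7}→15  {2,3,4,5,6,7}→6
  placing 0:r first → 6 extensions
  placing 1:p first → 21 extensions
total linear extensions = 27

27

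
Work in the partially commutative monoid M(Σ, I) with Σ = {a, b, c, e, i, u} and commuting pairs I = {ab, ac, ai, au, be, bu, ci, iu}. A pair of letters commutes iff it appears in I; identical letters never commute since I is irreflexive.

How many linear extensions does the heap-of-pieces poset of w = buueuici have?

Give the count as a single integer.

#0=b has no predecessor
#1=u has no predecessor
#2=u depends on [1:u]
#3=e depends on [2:u]
#4=u depends on [3:e]
#5=i depends on [0:b, 3:e]
#6=c depends on [0:b, 4:u]
#7=i depends on [5:i]
sources: [0:b, 1:u]
N(rest) = Σ N(rest − s) over sources s of rest; N(one piece) = 1:
  size 1 → [6]=1  [7]=1
  size 2 → [4,6]=1  [5,7]=1  [6,7]=2
  size 3 → [4,6,7]=3  [5,6,7]=3
  size 4 → [0,5,6,7]=3  [4,5,6,7]=6
  size 5 → [0,4,5,6,7]=9  [3,4,5,6,7]=6
  size 6 → [0,3,4,5,6,7]=15  [2,3,4,5,6,7]=6
  first=0(b) contributes 6
  first=1(u) contributes 21
|[w]| = 27

27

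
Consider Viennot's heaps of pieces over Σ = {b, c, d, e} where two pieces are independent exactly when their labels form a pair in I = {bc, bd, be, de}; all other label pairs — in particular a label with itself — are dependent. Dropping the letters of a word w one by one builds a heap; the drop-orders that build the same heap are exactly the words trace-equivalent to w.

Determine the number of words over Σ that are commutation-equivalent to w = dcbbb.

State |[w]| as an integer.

10

piece 0:d — minimal
piece 1:c rests on {0:d}
piece 2:b — minimal
piece 3:b rests on {2:b}
piece 4:b rests on {3:b}
minimal pieces: {0:d, 2:b}
ways to finish when only these pieces remain (= sum over removing one remaining piece with nothing left below it):
  1 left: {1}→1  {4}→1
  2 left: {0,1}→1  {1,4}→2  {3,4}→1
  3 left: {0,1,4}→3  {1,3,4}→3  {2,3,4}→1
  placing 0:d first → 4 extensions
  placing 2:b first → 6 extensions
total linear extensions = 10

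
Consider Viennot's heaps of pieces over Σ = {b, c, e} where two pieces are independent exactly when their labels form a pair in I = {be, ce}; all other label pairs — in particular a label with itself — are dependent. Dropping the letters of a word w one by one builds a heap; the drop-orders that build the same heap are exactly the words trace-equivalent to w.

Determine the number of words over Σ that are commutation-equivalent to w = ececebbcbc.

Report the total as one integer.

120

drop 0:e onto floor
drop 1:c onto floor
drop 2:e onto {0:e}
drop 3:c onto {1:c}
drop 4:e onto {2:e}
drop 5:b onto {3:c}
drop 6:b onto {5:b}
drop 7:c onto {6:b}
drop 8:b onto {7:c}
drop 9:c onto {8:b}
ground layer = {0:e, 1:c}
drop-orders for the pieces not yet dropped (sum over which currently-grounded one goes next):
  1 to go: {4} 1  {9} 1
  2 to go: {2,4} 1  {4,9} 2  {8,9} 1
  3 to go: {0,2,4} 1  {2,4,9} 3  {4,8,9} 3  {7,8,9} 1
  4 to go: {0,2,4,9} 4  {2,4,8,9} 6  {4,7,8,9} 4  {6,7,8,9} 1
  5 to go: {0,2,4,8,9} 10  {2,4,7,8,9} 10  {4,6,7,8,9} 5  {5,6,7,8,9} 1
  6 to go: {0,2,4,7,8,9} 20  {2,4,6,7,8,9} 15  {3,5,6,7,8,9} 1  {4,5,6,7,8,9} 6
  7 to go: {0,2,4,6,7,8,9} 35  {1,3,5,6,7,8,9} 1  {2,4,5,6,7,8,9} 21  {3,4,5,6,7,8,9} 7
  8 to go: {0,2,4,5,6,7,8,9} 56  {1,3,4,5,6,7,8,9} 8  {2,3,4,5,6,7,8,9} 28
  if 0:e drops first: 36 orders
  if 1:c drops first: 84 orders
heap linearizations: 120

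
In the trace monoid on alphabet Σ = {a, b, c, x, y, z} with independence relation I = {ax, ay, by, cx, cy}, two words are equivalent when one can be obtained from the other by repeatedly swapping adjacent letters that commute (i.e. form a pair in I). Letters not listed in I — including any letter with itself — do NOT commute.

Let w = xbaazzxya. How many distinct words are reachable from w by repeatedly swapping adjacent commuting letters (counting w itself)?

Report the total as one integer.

3

0(x) covers ∅
1(b) covers 0:x
2(a) covers 1:b
3(a) covers 2:a
4(z) covers 3:a
5(z) covers 4:z
6(x) covers 5:z
7(y) covers 6:x
8(a) covers 5:z
floor of heap: 0:x
completions by unplaced set U, small U first (add the entries for U minus each lowest piece of U):
  |U|=1: {7}:1  {8}:1
  |U|=2: {6,7}:1  {7,8}:2
  |U|=3: {6,7,8}:3
  |U|=4: {5,6,7,8}:3
  |U|=5: {4,5,6,7,8}:3
  |U|=6: {3,4,5,6,7,8}:3
  |U|=7: {2,3,4,5,6,7,8}:3
  start at 0(x): 3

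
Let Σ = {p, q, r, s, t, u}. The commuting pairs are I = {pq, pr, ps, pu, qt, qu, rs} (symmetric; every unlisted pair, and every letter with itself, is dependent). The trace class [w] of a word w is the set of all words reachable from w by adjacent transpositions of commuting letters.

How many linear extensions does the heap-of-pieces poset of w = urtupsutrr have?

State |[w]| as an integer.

piece 0:u — minimal
piece 1:r rests on {0:u}
piece 2:t rests on {1:r}
piece 3:u rests on {2:t}
piece 4:p rests on {2:t}
piece 5:s rests on {3:u}
piece 6:u rests on {5:s}
piece 7:t rests on {4:p, 6:u}
piece 8:r rests on {7:t}
piece 9:r rests on {8:r}
minimal pieces: {0:u}
ways to finish when only these pieces remain (= sum over removing one remaining piece with nothing left below it):
  1 left: {9}→1
  2 left: {8,9}→1
  3 left: {7,8,9}→1
  4 left: {4,7,8,9}→1  {6,7,8,9}→1
  5 left: {4,6,7,8,9}→2  {5,6,7,8,9}→1
  6 left: {3,5,6,7,8,9}→1  {4,5,6,7,8,9}→3
  7 left: {3,4,5,6,7,8,9}→4
  8 left: {2,3,4,5,6,7,8,9}→4
  placing 0:u first → 4 extensions

4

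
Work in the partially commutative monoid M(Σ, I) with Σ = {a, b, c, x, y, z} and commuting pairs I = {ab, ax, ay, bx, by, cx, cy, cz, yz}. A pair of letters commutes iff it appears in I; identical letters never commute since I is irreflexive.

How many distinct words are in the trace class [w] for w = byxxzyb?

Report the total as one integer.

13

piece 0:b — minimal
piece 1:y — minimal
piece 2:x rests on {1:y}
piece 3:x rests on {2:x}
piece 4:z rests on {0:b, 3:x}
piece 5:y rests on {3:x}
piece 6:b rests on {4:z}
minimal pieces: {0:b, 1:y}
ways to finish when only these pieces remain (= sum over removing one remaining piece with nothing left below it):
  1 left: {5}→1  {6}→1
  2 left: {4,6}→1  {5,6}→2
  3 left: {0,4,6}→1  {4,5,6}→3
  4 left: {0,4,5,6}→4  {3,4,5,6}→3
  5 left: {0,3,4,5,6}→7  {2,3,4,5,6}→3
  placing 0:b first → 3 extensions
  placing 1:y first → 10 extensions
total linear extensions = 13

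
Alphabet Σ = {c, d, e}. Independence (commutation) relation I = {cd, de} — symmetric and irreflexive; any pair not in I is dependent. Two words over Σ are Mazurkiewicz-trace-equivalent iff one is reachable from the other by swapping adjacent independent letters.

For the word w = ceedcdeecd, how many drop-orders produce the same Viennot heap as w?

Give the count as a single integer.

piece 0:c — minimal
piece 1:e rests on {0:c}
piece 2:e rests on {1:e}
piece 3:d — minimal
piece 4:c rests on {2:e}
piece 5:d rests on {3:d}
piece 6:e rests on {4:c}
piece 7:e rests on {6:e}
piece 8:c rests on {7:e}
piece 9:d rests on {5:d}
minimal pieces: {0:c, 3:d}
ways to finish when only these pieces remain (= sum over removing one remaining piece with nothing left below it):
  1 left: {8}→1  {9}→1
  2 left: {5,9}→1  {7,8}→1  {8,9}→2
  3 left: {3,5,9}→1  {5,8,9}→3  {6,7,8}→1  {7,8,9}→3
  4 left: {3,5,8,9}→4  {4,6,7,8}→1  {5,7,8,9}→6  {6,7,8,9}→4
  5 left: {2,4,6,7,8}→1  {3,5,7,8,9}→10  {4,6,7,8,9}→5  {5,6,7,8,9}→10
  6 left: {1,2,4,6,7,8}→1  {2,4,6,7,8,9}→6  {3,5,6,7,8,9}→20  {4,5,6,7,8,9}→15
  7 left: {0,1,2,4,6,7,8}→1  {1,2,4,6,7,8,9}→7  {2,4,5,6,7,8,9}→21  {3,4,5,6,7,8,9}→35
  8 left: {0,1,2,4,6,7,8,9}→8  {1,2,4,5,6,7,8,9}→28  {2,3,4,5,6,7,8,9}→56
  placing 0:c first → 84 extensions
  placing 3:d first → 36 extensions
total linear extensions = 120

120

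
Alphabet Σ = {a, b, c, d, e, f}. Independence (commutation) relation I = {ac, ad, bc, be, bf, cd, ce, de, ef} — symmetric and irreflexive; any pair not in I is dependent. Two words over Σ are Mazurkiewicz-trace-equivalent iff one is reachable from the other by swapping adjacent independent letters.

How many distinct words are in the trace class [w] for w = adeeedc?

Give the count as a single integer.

#0=a has no predecessor
#1=d has no predecessor
#2=e depends on [0:a]
#3=e depends on [2:e]
#4=e depends on [3:e]
#5=d depends on [1:d]
#6=c has no predecessor
sources: [0:a, 1:d, 6:c]
N(rest) = Σ N(rest − s) over sources s of rest; N(one piece) = 1:
  size 1 → [4]=1  [5]=1  [6]=1
  size 2 → [1,5]=1  [3,4]=1  [4,5]=2  [4,6]=2  [5,6]=2
  size 3 → [1,4,5]=3  [1,5,6]=3  [2,3,4]=1  [3,4,5]=3  [3,4,6]=3  [4,5,6]=6
  size 4 → [0,2,3,4]=1  [1,3,4,5]=6  [1,4,5,6]=12  [2,3,4,5]=4  [2,3,4,6]=4  [3,4,5,6]=12
  size 5 → [0,2,3,4,5]=5  [0,2,3,4,6]=5  [1,2,3,4,5]=10  [1,3,4,5,6]=30  [2,3,4,5,6]=20
  first=0(a) contributes 60
  first=1(d) contributes 30
  first=6(c) contributes 15
|[w]| = 105

105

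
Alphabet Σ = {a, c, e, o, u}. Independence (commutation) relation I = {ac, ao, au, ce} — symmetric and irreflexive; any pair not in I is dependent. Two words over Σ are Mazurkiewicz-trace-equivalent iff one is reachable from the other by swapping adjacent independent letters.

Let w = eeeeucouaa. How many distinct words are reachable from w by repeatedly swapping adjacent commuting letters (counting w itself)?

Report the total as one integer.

0(e) covers ∅
1(e) covers 0:e
2(e) covers 1:e
3(e) covers 2:e
4(u) covers 3:e
5(c) covers 4:u
6(o) covers 5:c
7(u) covers 6:o
8(a) covers 3:e
9(a) covers 8:a
floor of heap: 0:e
completions by unplaced set U, small U first (add the entries for U minus each lowest piece of U):
  |U|=1: {7}:1  {9}:1
  |U|=2: {6,7}:1  {7,9}:2  {8,9}:1
  |U|=3: {5,6,7}:1  {6,7,9}:3  {7,8,9}:3
  |U|=4: {4,5,6,7}:1  {5,6,7,9}:4  {6,7,8,9}:6
  |U|=5: {4,5,6,7,9}:5  {5,6,7,8,9}:10
  |U|=6: {4,5,6,7,8,9}:15
  |U|=7: {3,4,5,6,7,8,9}:15
  |U|=8: {2,3,4,5,6,7,8,9}:15
  start at 0(e): 15

15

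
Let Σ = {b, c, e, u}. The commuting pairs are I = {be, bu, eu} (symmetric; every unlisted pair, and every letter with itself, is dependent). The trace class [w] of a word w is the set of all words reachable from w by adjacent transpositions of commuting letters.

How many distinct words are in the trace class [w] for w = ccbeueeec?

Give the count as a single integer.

drop 0:c onto floor
drop 1:c onto {0:c}
drop 2:b onto {1:c}
drop 3:e onto {1:c}
drop 4:u onto {1:c}
drop 5:e onto {3:e}
drop 6:e onto {5:e}
drop 7:e onto {6:e}
drop 8:c onto {2:b, 4:u, 7:e}
ground layer = {0:c}
drop-orders for the pieces not yet dropped (sum over which currently-grounded one goes next):
  1 to go: {8} 1
  2 to go: {2,8} 1  {4,8} 1  {7,8} 1
  3 to go: {2,4,8} 2  {2,7,8} 2  {4,7,8} 2  {6,7,8} 1
  4 to go: {2,4,7,8} 6  {2,6,7,8} 3  {4,6,7,8} 3  {5,6,7,8} 1
  5 to go: {2,4,6,7,8} 12  {2,5,6,7,8} 4  {3,5,6,7,8} 1  {4,5,6,7,8} 4
  6 to go: {2,3,5,6,7,8} 5  {2,4,5,6,7,8} 20  {3,4,5,6,7,8} 5
  7 to go: {2,3,4,5,6,7,8} 30
  if 0:c drops first: 30 orders

30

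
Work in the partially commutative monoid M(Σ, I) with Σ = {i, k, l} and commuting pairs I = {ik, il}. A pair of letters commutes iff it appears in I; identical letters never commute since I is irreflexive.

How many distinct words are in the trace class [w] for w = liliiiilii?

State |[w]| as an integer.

#0=l has no predecessor
#1=i has no predecessor
#2=l depends on [0:l]
#3=i depends on [1:i]
#4=i depends on [3:i]
#5=i depends on [4:i]
#6=i depends on [5:i]
#7=l depends on [2:l]
#8=i depends on [6:i]
#9=i depends on [8:i]
sources: [0:l, 1:i]
N(rest) = Σ N(rest − s) over sources s of rest; N(one piece) = 1:
  size 1 → [7]=1  [9]=1
  size 2 → [2,7]=1  [7,9]=2  [8,9]=1
  size 3 → [0,2,7]=1  [2,7,9]=3  [6,8,9]=1  [7,8,9]=3
  size 4 → [0,2,7,9]=4  [2,7,8,9]=6  [5,6,8,9]=1  [6,7,8,9]=4
  size 5 → [0,2,7,8,9]=10  [2,6,7,8,9]=10  [4,5,6,8,9]=1  [5,6,7,8,9]=5
  size 6 → [0,2,6,7,8,9]=20  [2,5,6,7,8,9]=15  [3,4,5,6,8,9]=1  [4,5,6,7,8,9]=6
  size 7 → [0,2,5,6,7,8,9]=35  [1,3,4,5,6,8,9]=1  [2,4,5,6,7,8,9]=21  [3,4,5,6,7,8,9]=7
  size 8 → [0,2,4,5,6,7,8,9]=56  [1,3,4,5,6,7,8,9]=8  [2,3,4,5,6,7,8,9]=28
  first=0(l) contributes 36
  first=1(i) contributes 84
|[w]| = 120

120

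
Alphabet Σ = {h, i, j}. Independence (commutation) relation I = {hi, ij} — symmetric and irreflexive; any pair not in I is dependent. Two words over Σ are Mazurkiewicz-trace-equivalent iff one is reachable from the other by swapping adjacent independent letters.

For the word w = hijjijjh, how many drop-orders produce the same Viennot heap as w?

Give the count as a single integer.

0(h) covers ∅
1(i) covers ∅
2(j) covers 0:h
3(j) covers 2:j
4(i) covers 1:i
5(j) covers 3:j
6(j) covers 5:j
7(h) covers 6:j
floor of heap: 0:h, 1:i
completions by unplaced set U, small U first (add the entries for U minus each lowest piece of U):
  |U|=1: {4}:1  {7}:1
  |U|=2: {1,4}:1  {4,7}:2  {6,7}:1
  |U|=3: {1,4,7}:3  {4,6,7}:3  {5,6,7}:1
  |U|=4: {1,4,6,7}:6  {3,5,6,7}:1  {4,5,6,7}:4
  |U|=5: {1,4,5,6,7}:10  {2,3,5,6,7}:1  {3,4,5,6,7}:5
  |U|=6: {0,2,3,5,6,7}:1  {1,3,4,5,6,7}:15  {2,3,4,5,6,7}:6
  start at 0(h): 21
  start at 1(i): 7
sum over floor = 28

28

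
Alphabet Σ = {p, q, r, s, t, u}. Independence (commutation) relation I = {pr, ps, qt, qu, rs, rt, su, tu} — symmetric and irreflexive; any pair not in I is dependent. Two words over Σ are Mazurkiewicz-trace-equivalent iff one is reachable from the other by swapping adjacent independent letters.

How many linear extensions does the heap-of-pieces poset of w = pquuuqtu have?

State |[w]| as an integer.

105

#0=p has no predecessor
#1=q depends on [0:p]
#2=u depends on [0:p]
#3=u depends on [2:u]
#4=u depends on [3:u]
#5=q depends on [1:q]
#6=t depends on [0:p]
#7=u depends on [4:u]
sources: [0:p]
N(rest) = Σ N(rest − s) over sources s of rest; N(one piece) = 1:
  size 1 → [5]=1  [6]=1  [7]=1
  size 2 → [1,5]=1  [4,7]=1  [5,6]=2  [5,7]=2  [6,7]=2
  size 3 → [1,5,6]=3  [1,5,7]=3  [3,4,7]=1  [4,5,7]=3  [4,6,7]=3  [5,6,7]=6
  size 4 → [1,4,5,7]=6  [1,5,6,7]=12  [2,3,4,7]=1  [3,4,5,7]=4  [3,4,6,7]=4  [4,5,6,7]=12
  size 5 → [1,3,4,5,7]=10  [1,4,5,6,7]=30  [2,3,4,5,7]=5  [2,3,4,6,7]=5  [3,4,5,6,7]=20
  size 6 → [1,2,3,4,5,7]=15  [1,3,4,5,6,7]=60  [2,3,4,5,6,7]=30
  first=0(p) contributes 105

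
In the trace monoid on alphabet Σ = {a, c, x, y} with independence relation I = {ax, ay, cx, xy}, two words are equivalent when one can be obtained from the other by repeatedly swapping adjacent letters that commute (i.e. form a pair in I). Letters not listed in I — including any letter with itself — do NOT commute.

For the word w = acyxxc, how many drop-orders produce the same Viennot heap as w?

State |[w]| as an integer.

#0=a has no predecessor
#1=c depends on [0:a]
#2=y depends on [1:c]
#3=x has no predecessor
#4=x depends on [3:x]
#5=c depends on [2:y]
sources: [0:a, 3:x]
N(rest) = Σ N(rest − s) over sources s of rest; N(one piece) = 1:
  size 1 → [4]=1  [5]=1
  size 2 → [2,5]=1  [3,4]=1  [4,5]=2
  size 3 → [1,2,5]=1  [2,4,5]=3  [3,4,5]=3
  size 4 → [0,1,2,5]=1  [1,2,4,5]=4  [2,3,4,5]=6
  first=0(a) contributes 10
  first=3(x) contributes 5
|[w]| = 15

15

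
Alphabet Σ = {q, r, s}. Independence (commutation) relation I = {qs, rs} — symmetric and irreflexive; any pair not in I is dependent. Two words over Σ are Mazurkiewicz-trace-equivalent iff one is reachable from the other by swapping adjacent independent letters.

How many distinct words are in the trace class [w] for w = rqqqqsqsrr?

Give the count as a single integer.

45

drop 0:r onto floor
drop 1:q onto {0:r}
drop 2:q onto {1:q}
drop 3:q onto {2:q}
drop 4:q onto {3:q}
drop 5:s onto floor
drop 6:q onto {4:q}
drop 7:s onto {5:s}
drop 8:r onto {6:q}
drop 9:r onto {8:r}
ground layer = {0:r, 5:s}
drop-orders for the pieces not yet dropped (sum over which currently-grounded one goes next):
  1 to go: {7} 1  {9} 1
  2 to go: {5,7} 1  {7,9} 2  {8,9} 1
  3 to go: {5,7,9} 3  {6,8,9} 1  {7,8,9} 3
  4 to go: {4,6,8,9} 1  {5,7,8,9} 6  {6,7,8,9} 4
  5 to go: {3,4,6,8,9} 1  {4,6,7,8,9} 5  {5,6,7,8,9} 10
  6 to go: {2,3,4,6,8,9} 1  {3,4,6,7,8,9} 6  {4,5,6,7,8,9} 15
  7 to go: {1,2,3,4,6,8,9} 1  {2,3,4,6,7,8,9} 7  {3,4,5,6,7,8,9} 21
  8 to go: {0,1,2,3,4,6,8,9} 1  {1,2,3,4,6,7,8,9} 8  {2,3,4,5,6,7,8,9} 28
  if 0:r drops first: 36 orders
  if 5:s drops first: 9 orders
heap linearizations: 45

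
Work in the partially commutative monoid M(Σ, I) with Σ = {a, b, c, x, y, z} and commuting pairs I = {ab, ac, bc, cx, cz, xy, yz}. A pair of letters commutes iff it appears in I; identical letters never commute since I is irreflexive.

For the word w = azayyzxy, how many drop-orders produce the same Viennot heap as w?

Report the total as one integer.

10

#0=a has no predecessor
#1=z depends on [0:a]
#2=a depends on [1:z]
#3=y depends on [2:a]
#4=y depends on [3:y]
#5=z depends on [2:a]
#6=x depends on [5:z]
#7=y depends on [4:y]
sources: [0:a]
N(rest) = Σ N(rest − s) over sources s of rest; N(one piece) = 1:
  size 1 → [6]=1  [7]=1
  size 2 → [4,7]=1  [5,6]=1  [6,7]=2
  size 3 → [3,4,7]=1  [4,6,7]=3  [5,6,7]=3
  size 4 → [3,4,6,7]=4  [4,5,6,7]=6
  size 5 → [3,4,5,6,7]=10
  size 6 → [2,3,4,5,6,7]=10
  first=0(a) contributes 10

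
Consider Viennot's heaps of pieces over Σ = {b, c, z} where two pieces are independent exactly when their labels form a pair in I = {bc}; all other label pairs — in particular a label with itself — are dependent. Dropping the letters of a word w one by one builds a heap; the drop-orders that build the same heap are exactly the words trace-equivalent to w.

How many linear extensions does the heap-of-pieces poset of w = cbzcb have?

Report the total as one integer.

piece 0:c — minimal
piece 1:b — minimal
piece 2:z rests on {0:c, 1:b}
piece 3:c rests on {2:z}
piece 4:b rests on {2:z}
minimal pieces: {0:c, 1:b}
ways to finish when only these pieces remain (= sum over removing one remaining piece with nothing left below it):
  1 left: {3}→1  {4}→1
  2 left: {3,4}→2
  3 left: {2,3,4}→2
  placing 0:c first → 2 extensions
  placing 1:b first → 2 extensions
total linear extensions = 4

4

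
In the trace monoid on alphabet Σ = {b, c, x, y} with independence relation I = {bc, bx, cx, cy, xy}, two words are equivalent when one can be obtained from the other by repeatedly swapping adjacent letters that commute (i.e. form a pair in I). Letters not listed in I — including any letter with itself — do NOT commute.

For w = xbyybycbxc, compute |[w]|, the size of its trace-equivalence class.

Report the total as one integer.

piece 0:x — minimal
piece 1:b — minimal
piece 2:y rests on {1:b}
piece 3:y rests on {2:y}
piece 4:b rests on {3:y}
piece 5:y rests on {4:b}
piece 6:c — minimal
piece 7:b rests on {5:y}
piece 8:x rests on {0:x}
piece 9:c rests on {6:c}
minimal pieces: {0:x, 1:b, 6:c}
ways to finish when only these pieces remain (= sum over removing one remaining piece with nothing left below it):
  1 left: {7}→1  {8}→1  {9}→1
  2 left: {0,8}→1  {5,7}→1  {6,9}→1  {7,8}→2  {7,9}→2  {8,9}→2
  3 left: {0,7,8}→3  {0,8,9}→3  {4,5,7}→1  {5,7,8}→3  {5,7,9}→3  {6,7,9}→3  {6,8,9}→3  {7,8,9}→6
  4 left: {0,5,7,8}→6  {0,6,8,9}→6  {0,7,8,9}→12  {3,4,5,7}→1  {4,5,7,8}→4  {4,5,7,9}→4  {5,6,7,9}→6  {5,7,8,9}→12  {6,7,8,9}→12
  5 left: {0,4,5,7,8}→10  {0,5,7,8,9}→30  {0,6,7,8,9}→30  {2,3,4,5,7}→1  {3,4,5,7,8}→5  {3,4,5,7,9}→5  {4,5,6,7,9}→10  {4,5,7,8,9}→20  {5,6,7,8,9}→30
  6 left: {0,3,4,5,7,8}→15  {0,4,5,7,8,9}→60  {0,5,6,7,8,9}→90  {1,2,3,4,5,7}→1  {2,3,4,5,7,8}→6  {2,3,4,5,7,9}→6  {3,4,5,6,7,9}→15  {3,4,5,7,8,9}→30  {4,5,6,7,8,9}→60
  7 left: {0,2,3,4,5,7,8}→21  {0,3,4,5,7,8,9}→105  {0,4,5,6,7,8,9}→210  {1,2,3,4,5,7,8}→7  {1,2,3,4,5,7,9}→7  {2,3,4,5,6,7,9}→21  {2,3,4,5,7,8,9}→42  {3,4,5,6,7,8,9}→105
  8 left: {0,1,2,3,4,5,7,8}→28  {0,2,3,4,5,7,8,9}→168  {0,3,4,5,6,7,8,9}→420  {1,2,3,4,5,6,7,9}→28  {1,2,3,4,5,7,8,9}→56  {2,3,4,5,6,7,8,9}→168
  placing 0:x first → 252 extensions
  placing 1:b first → 756 extensions
  placing 6:c first → 252 extensions
total linear extensions = 1260

1260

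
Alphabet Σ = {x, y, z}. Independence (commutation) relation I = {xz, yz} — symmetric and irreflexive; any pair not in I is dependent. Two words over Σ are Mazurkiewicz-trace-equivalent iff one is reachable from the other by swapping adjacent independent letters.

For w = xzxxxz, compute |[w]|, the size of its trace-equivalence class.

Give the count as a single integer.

15

drop 0:x onto floor
drop 1:z onto floor
drop 2:x onto {0:x}
drop 3:x onto {2:x}
drop 4:x onto {3:x}
drop 5:z onto {1:z}
ground layer = {0:x, 1:z}
drop-orders for the pieces not yet dropped (sum over which currently-grounded one goes next):
  1 to go: {4} 1  {5} 1
  2 to go: {1,5} 1  {3,4} 1  {4,5} 2
  3 to go: {1,4,5} 3  {2,3,4} 1  {3,4,5} 3
  4 to go: {0,2,3,4} 1  {1,3,4,5} 6  {2,3,4,5} 4
  if 0:x drops first: 10 orders
  if 1:z drops first: 5 orders
heap linearizations: 15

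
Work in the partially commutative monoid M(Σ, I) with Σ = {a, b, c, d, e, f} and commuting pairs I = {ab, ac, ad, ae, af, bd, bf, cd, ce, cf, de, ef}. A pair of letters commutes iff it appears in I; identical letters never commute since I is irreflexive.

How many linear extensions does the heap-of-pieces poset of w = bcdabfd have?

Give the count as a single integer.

140

#0=b has no predecessor
#1=c depends on [0:b]
#2=d has no predecessor
#3=a has no predecessor
#4=b depends on [1:c]
#5=f depends on [2:d]
#6=d depends on [5:f]
sources: [0:b, 2:d, 3:a]
N(rest) = Σ N(rest − s) over sources s of rest; N(one piece) = 1:
  size 1 → [3]=1  [4]=1  [6]=1
  size 2 → [1,4]=1  [3,4]=2  [3,6]=2  [4,6]=2  [5,6]=1
  size 3 → [0,1,4]=1  [1,3,4]=3  [1,4,6]=3  [2,5,6]=1  [3,4,6]=6  [3,5,6]=3  [4,5,6]=3
  size 4 → [0,1,3,4]=4  [0,1,4,6]=4  [1,3,4,6]=12  [1,4,5,6]=6  [2,3,5,6]=4  [2,4,5,6]=4  [3,4,5,6]=12
  size 5 → [0,1,3,4,6]=20  [0,1,4,5,6]=10  [1,2,4,5,6]=10  [1,3,4,5,6]=30  [2,3,4,5,6]=20
  first=0(b) contributes 60
  first=2(d) contributes 60
  first=3(a) contributes 20
|[w]| = 140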